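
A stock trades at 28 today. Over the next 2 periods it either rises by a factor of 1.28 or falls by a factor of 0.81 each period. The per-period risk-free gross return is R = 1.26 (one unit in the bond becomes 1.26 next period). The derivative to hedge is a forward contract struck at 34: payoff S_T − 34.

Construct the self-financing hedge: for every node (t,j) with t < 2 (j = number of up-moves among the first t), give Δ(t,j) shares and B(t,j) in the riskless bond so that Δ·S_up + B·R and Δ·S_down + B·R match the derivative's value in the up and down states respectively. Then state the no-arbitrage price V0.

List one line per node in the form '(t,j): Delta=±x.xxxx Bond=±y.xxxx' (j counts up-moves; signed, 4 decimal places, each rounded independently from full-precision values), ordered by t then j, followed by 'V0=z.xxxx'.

Risk-neutral probability p* = (R−d)/(u−d) = (1.26−0.81)/(1.28−0.81) = 0.9574.
Terminal payoffs: V(2,0)=-15.6292, V(2,1)=-4.9696, V(2,2)=11.8752
  t=1,j=0: stock 22.6800 → up 29.0304 (V=-4.9696), down 18.3708 (V=-15.6292). Price -4.3041; hedge Δ=1.0000, bond B=-26.9841.
  t=1,j=1: stock 35.8400 → up 45.8752 (V=11.8752), down 29.0304 (V=-4.9696). Price 8.8559; hedge Δ=1.0000, bond B=-26.9841.
  t=0,j=0: stock 28.0000 → up 35.8400 (V=8.8559), down 22.6800 (V=-4.3041). Price 6.5840; hedge Δ=1.0000, bond B=-21.4160.
Each (Δ,B) replicates both successor values, so the strategy is self-financing and V0 is arbitrage-free.

(0,0): Delta=1.0000 Bond=-21.4160
(1,0): Delta=1.0000 Bond=-26.9841
(1,1): Delta=1.0000 Bond=-26.9841
V0=6.5840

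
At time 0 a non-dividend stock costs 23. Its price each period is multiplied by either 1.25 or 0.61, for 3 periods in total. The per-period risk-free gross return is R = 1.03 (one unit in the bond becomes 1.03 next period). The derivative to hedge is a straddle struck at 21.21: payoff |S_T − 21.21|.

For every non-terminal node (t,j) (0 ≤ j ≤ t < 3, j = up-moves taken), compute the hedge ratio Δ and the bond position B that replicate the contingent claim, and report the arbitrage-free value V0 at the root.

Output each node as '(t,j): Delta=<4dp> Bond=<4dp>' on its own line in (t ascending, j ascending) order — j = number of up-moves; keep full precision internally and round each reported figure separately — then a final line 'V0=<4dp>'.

(0,0): Delta=0.3097 Bond=2.1314
(1,0): Delta=-0.8990 Bond=19.1530
(1,1): Delta=0.6187 Bond=-6.6873
(2,0): Delta=-1.0000 Bond=20.5922
(2,1): Delta=-0.8732 Bond=19.2747
(2,2): Delta=1.0000 Bond=-20.5922
V0=9.2545

Under the risk-neutral measure, an up-move has probability p* = (R−d)/(u−d) = 0.6562 and values discount at R = 1.03.
Terminal payoffs: V(3,0)=15.9894, V(3,1)=10.5121, V(3,2)=0.7119, V(3,3)=23.7119
  t=2,j=0: stock 8.5583 → up 10.6979 (V=10.5121), down 5.2206 (V=15.9894). Price 12.0339; hedge Δ=-1.0000, bond B=20.5922.
  t=2,j=1: stock 17.5375 → up 21.9219 (V=0.7119), down 10.6979 (V=10.5121). Price 3.9619; hedge Δ=-0.8732, bond B=19.2747.
  t=2,j=2: stock 35.9375 → up 44.9219 (V=23.7119), down 21.9219 (V=0.7119). Price 15.3453; hedge Δ=1.0000, bond B=-20.5922.
  t=1,j=0: stock 14.0300 → up 17.5375 (V=3.9619), down 8.5583 (V=12.0339). Price 6.5404; hedge Δ=-0.8990, bond B=19.1530.
  t=1,j=1: stock 28.7500 → up 35.9375 (V=15.3453), down 17.5375 (V=3.9619). Price 11.0992; hedge Δ=0.6187, bond B=-6.6873.
  t=0,j=0: stock 23.0000 → up 28.7500 (V=11.0992), down 14.0300 (V=6.5404). Price 9.2545; hedge Δ=0.3097, bond B=2.1314.
Check: Δ(0,0)·S0 + B(0,0) = 9.2545 = V0.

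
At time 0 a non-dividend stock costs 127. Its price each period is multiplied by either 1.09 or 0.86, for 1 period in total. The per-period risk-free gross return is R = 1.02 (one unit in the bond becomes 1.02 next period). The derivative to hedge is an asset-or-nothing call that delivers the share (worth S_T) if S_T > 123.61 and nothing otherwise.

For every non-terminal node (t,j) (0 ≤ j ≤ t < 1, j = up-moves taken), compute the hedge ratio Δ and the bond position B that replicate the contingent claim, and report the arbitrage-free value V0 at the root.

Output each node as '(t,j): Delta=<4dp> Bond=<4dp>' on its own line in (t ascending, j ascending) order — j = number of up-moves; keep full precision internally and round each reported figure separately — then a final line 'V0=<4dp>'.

Risk-neutral probability p* = (R−d)/(u−d) = (1.02−0.86)/(1.09−0.86) = 0.6957.
Payoff layer (t=1): V(1,0)=0.0000, V(1,1)=138.4300
  t=0,j=0: stock 127.0000 → up 138.4300 (V=138.4300), down 109.2200 (V=0.0000). Price 94.4109; hedge Δ=4.7391, bond B=-507.4587.
Self-financing check: at every node Δ·S+B equals the discounted successor values.

(0,0): Delta=4.7391 Bond=-507.4587
V0=94.4109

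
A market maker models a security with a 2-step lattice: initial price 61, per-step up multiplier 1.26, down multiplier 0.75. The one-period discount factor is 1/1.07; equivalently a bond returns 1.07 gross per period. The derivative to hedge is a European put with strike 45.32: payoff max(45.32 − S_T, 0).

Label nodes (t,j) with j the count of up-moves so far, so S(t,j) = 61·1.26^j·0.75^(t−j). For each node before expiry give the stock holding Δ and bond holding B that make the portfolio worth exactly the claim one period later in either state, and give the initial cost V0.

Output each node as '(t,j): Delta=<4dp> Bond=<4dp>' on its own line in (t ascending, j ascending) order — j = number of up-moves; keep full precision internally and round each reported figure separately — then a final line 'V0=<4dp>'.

Since d<R<u, set p* = (R−d)/(u−d) = 0.6275; price each node as the discounted p*-expectation of its children.
Terminal values V(2,·): V(2,0)=11.0075, V(2,1)=0.0000, V(2,2)=0.0000
Node (1,0) S=45.7500: V=(p*·0.0000+(1−p*)·11.0075)/1.07=3.8326; Δ=(0.0000−11.0075)/(57.6450−34.3125)=-0.4718; B=V−Δ·S=25.4159
Node (1,1) S=76.8600: V=(p*·0.0000+(1−p*)·0.0000)/1.07=0.0000; Δ=(0.0000−0.0000)/(96.8436−57.6450)=0.0000; B=V−Δ·S=0.0000
Node (0,0) S=61.0000: V=(p*·0.0000+(1−p*)·3.8326)/1.07=1.3344; Δ=(0.0000−3.8326)/(76.8600−45.7500)=-0.1232; B=V−Δ·S=8.8492
Check: Δ(0,0)·S0 + B(0,0) = 1.3344 = V0.

(0,0): Delta=-0.1232 Bond=8.8492
(1,0): Delta=-0.4718 Bond=25.4159
(1,1): Delta=0.0000 Bond=0.0000
V0=1.3344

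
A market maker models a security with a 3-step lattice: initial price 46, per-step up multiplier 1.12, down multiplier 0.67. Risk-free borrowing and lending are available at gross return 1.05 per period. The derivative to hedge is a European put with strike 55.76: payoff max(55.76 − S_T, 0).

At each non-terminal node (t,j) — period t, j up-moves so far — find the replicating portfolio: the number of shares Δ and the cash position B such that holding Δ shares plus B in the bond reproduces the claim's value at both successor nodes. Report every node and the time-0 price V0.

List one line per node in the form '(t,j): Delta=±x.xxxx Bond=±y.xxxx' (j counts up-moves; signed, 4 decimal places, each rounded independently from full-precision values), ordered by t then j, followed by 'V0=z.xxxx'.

(0,0): Delta=-0.7230 Bond=40.0356
(1,0): Delta=-1.0000 Bond=50.5760
(1,1): Delta=-0.6924 Bond=40.4644
(2,0): Delta=-1.0000 Bond=53.1048
(2,1): Delta=-1.0000 Bond=53.1048
(2,2): Delta=-0.6585 Bond=40.5319
V0=6.7798

Risk-neutral probability p* = (R−d)/(u−d) = (1.05−0.67)/(1.12−0.67) = 0.8444.
Terminal payoffs: V(3,0)=41.9249, V(3,1)=32.6327, V(3,2)=17.0994, V(3,3)=0.0000
(2,0): S=20.6494. Δ = (V_up−V_dn)/(S_up−S_dn) = (32.6327−41.9249)/(23.1273−13.8351) = -1.0000. V = [p*·32.6327 + (1−p*)·41.9249]/1.05 = 32.4554. B = V − Δ·S = 53.1048.
(2,1): S=34.5184. Δ = (V_up−V_dn)/(S_up−S_dn) = (17.0994−32.6327)/(38.6606−23.1273) = -1.0000. V = [p*·17.0994 + (1−p*)·32.6327]/1.05 = 18.5864. B = V − Δ·S = 53.1048.
(2,2): S=57.7024. Δ = (V_up−V_dn)/(S_up−S_dn) = (0.0000−17.0994)/(64.6267−38.6606) = -0.6585. V = [p*·0.0000 + (1−p*)·17.0994]/1.05 = 2.5332. B = V − Δ·S = 40.5319.
(1,0): S=30.8200. Δ = (V_up−V_dn)/(S_up−S_dn) = (18.5864−32.4554)/(34.5184−20.6494) = -1.0000. V = [p*·18.5864 + (1−p*)·32.4554]/1.05 = 19.7560. B = V − Δ·S = 50.5760.
(1,1): S=51.5200. Δ = (V_up−V_dn)/(S_up−S_dn) = (2.5332−18.5864)/(57.7024−34.5184) = -0.6924. V = [p*·2.5332 + (1−p*)·18.5864]/1.05 = 4.7909. B = V − Δ·S = 40.4644.
(0,0): S=46.0000. Δ = (V_up−V_dn)/(S_up−S_dn) = (4.7909−19.7560)/(51.5200−30.8200) = -0.7230. V = [p*·4.7909 + (1−p*)·19.7560]/1.05 = 6.7798. B = V − Δ·S = 40.0356.
Self-financing check: at every node Δ·S+B equals the discounted successor values.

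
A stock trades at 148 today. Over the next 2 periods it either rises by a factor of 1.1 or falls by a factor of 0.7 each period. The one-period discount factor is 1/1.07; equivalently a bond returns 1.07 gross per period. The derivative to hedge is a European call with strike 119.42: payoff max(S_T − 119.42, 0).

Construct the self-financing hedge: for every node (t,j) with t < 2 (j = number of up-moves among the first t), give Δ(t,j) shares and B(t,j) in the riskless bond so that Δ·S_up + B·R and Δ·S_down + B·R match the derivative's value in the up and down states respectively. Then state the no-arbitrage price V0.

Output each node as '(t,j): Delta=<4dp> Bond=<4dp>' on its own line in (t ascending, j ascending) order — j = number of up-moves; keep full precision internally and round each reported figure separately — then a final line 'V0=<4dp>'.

Under the risk-neutral measure, an up-move has probability p* = (R−d)/(u−d) = 0.9250 and values discount at R = 1.07.
Terminal payoffs: V(2,0)=0.0000, V(2,1)=0.0000, V(2,2)=59.6600
(1,0): S=103.6000. Δ = (V_up−V_dn)/(S_up−S_dn) = (0.0000−0.0000)/(113.9600−72.5200) = 0.0000. V = [p*·0.0000 + (1−p*)·0.0000]/1.07 = 0.0000. B = V − Δ·S = 0.0000.
(1,1): S=162.8000. Δ = (V_up−V_dn)/(S_up−S_dn) = (59.6600−0.0000)/(179.0800−113.9600) = 0.9162. V = [p*·59.6600 + (1−p*)·0.0000]/1.07 = 51.5752. B = V − Δ·S = -97.5748.
(0,0): S=148.0000. Δ = (V_up−V_dn)/(S_up−S_dn) = (51.5752−0.0000)/(162.8000−103.6000) = 0.8712. V = [p*·51.5752 + (1−p*)·0.0000]/1.07 = 44.5861. B = V − Δ·S = -84.3520.
Self-financing check: at every node Δ·S+B equals the discounted successor values.

(0,0): Delta=0.8712 Bond=-84.3520
(1,0): Delta=0.0000 Bond=0.0000
(1,1): Delta=0.9162 Bond=-97.5748
V0=44.5861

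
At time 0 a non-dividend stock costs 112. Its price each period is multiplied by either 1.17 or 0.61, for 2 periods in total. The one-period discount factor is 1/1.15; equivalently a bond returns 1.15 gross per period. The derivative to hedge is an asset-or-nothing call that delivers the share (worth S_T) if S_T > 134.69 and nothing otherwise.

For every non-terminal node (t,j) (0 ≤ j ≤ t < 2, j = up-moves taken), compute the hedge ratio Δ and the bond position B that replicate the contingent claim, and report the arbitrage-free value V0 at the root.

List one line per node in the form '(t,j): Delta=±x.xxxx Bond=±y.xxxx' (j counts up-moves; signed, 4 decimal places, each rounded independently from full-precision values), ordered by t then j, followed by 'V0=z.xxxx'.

(0,0): Delta=2.0497 Bond=-121.7704
(1,0): Delta=0.0000 Bond=0.0000
(1,1): Delta=2.0893 Bond=-145.2224
V0=107.7967

No-arbitrage ⇒ martingale measure with p* = (R−d)/(u−d) = 0.9643.
Terminal values V(2,·): V(2,0)=0.0000, V(2,1)=0.0000, V(2,2)=153.3168
Node (1,0) S=68.3200: V=(p*·0.0000+(1−p*)·0.0000)/1.15=0.0000; Δ=(0.0000−0.0000)/(79.9344−41.6752)=0.0000; B=V−Δ·S=0.0000
Node (1,1) S=131.0400: V=(p*·153.3168+(1−p*)·0.0000)/1.15=128.5576; Δ=(153.3168−0.0000)/(153.3168−79.9344)=2.0893; B=V−Δ·S=-145.2224
Node (0,0) S=112.0000: V=(p*·128.5576+(1−p*)·0.0000)/1.15=107.7967; Δ=(128.5576−0.0000)/(131.0400−68.3200)=2.0497; B=V−Δ·S=-121.7704
The time-0 hedge costs 107.7967, which is the no-arbitrage price.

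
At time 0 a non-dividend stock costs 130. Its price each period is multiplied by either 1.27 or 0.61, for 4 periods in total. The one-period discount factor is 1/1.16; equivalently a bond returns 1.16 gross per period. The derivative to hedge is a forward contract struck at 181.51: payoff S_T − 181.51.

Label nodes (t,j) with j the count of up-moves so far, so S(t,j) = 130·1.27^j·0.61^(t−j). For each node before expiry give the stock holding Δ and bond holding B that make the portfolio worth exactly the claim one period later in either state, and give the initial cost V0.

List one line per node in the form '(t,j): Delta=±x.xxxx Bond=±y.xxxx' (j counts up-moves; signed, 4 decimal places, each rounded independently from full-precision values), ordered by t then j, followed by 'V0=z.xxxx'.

The replicating-portfolio and risk-neutral prices coincide; use p* = (1.16−0.61)/(1.27−0.61) = 0.8333 for the latter.
At expiry t=4: V(4,0)=-163.5104, V(4,1)=-144.0354, V(4,2)=-103.4892, V(4,3)=-19.0732, V(4,4)=156.6780
(3,0): S=29.5075. Δ = (V_up−V_dn)/(S_up−S_dn) = (-144.0354−-163.5104)/(37.4746−17.9996) = 1.0000. V = [p*·-144.0354 + (1−p*)·-163.5104]/1.16 = -126.9666. B = V − Δ·S = -156.4741.
(3,1): S=61.4337. Δ = (V_up−V_dn)/(S_up−S_dn) = (-103.4892−-144.0354)/(78.0208−37.4746) = 1.0000. V = [p*·-103.4892 + (1−p*)·-144.0354]/1.16 = -95.0404. B = V − Δ·S = -156.4741.
(3,2): S=127.9030. Δ = (V_up−V_dn)/(S_up−S_dn) = (-19.0732−-103.4892)/(162.4368−78.0208) = 1.0000. V = [p*·-19.0732 + (1−p*)·-103.4892]/1.16 = -28.5712. B = V − Δ·S = -156.4741.
(3,3): S=266.2898. Δ = (V_up−V_dn)/(S_up−S_dn) = (156.6780−-19.0732)/(338.1880−162.4368) = 1.0000. V = [p*·156.6780 + (1−p*)·-19.0732]/1.16 = 109.8157. B = V − Δ·S = -156.4741.
(2,0): S=48.3730. Δ = (V_up−V_dn)/(S_up−S_dn) = (-95.0404−-126.9666)/(61.4337−29.5075) = 1.0000. V = [p*·-95.0404 + (1−p*)·-126.9666]/1.16 = -86.5185. B = V − Δ·S = -134.8915.
(2,1): S=100.7110. Δ = (V_up−V_dn)/(S_up−S_dn) = (-28.5712−-95.0404)/(127.9030−61.4337) = 1.0000. V = [p*·-28.5712 + (1−p*)·-95.0404]/1.16 = -34.1805. B = V − Δ·S = -134.8915.
(2,2): S=209.6770. Δ = (V_up−V_dn)/(S_up−S_dn) = (109.8157−-28.5712)/(266.2898−127.9030) = 1.0000. V = [p*·109.8157 + (1−p*)·-28.5712]/1.16 = 74.7855. B = V − Δ·S = -134.8915.
(1,0): S=79.3000. Δ = (V_up−V_dn)/(S_up−S_dn) = (-34.1805−-86.5185)/(100.7110−48.3730) = 1.0000. V = [p*·-34.1805 + (1−p*)·-86.5185]/1.16 = -36.9858. B = V − Δ·S = -116.2858.
(1,1): S=165.1000. Δ = (V_up−V_dn)/(S_up−S_dn) = (74.7855−-34.1805)/(209.6770−100.7110) = 1.0000. V = [p*·74.7855 + (1−p*)·-34.1805]/1.16 = 48.8142. B = V − Δ·S = -116.2858.
(0,0): S=130.0000. Δ = (V_up−V_dn)/(S_up−S_dn) = (48.8142−-36.9858)/(165.1000−79.3000) = 1.0000. V = [p*·48.8142 + (1−p*)·-36.9858]/1.16 = 29.7536. B = V − Δ·S = -100.2464.
Each (Δ,B) replicates both successor values, so the strategy is self-financing and V0 is arbitrage-free.

(0,0): Delta=1.0000 Bond=-100.2464
(1,0): Delta=1.0000 Bond=-116.2858
(1,1): Delta=1.0000 Bond=-116.2858
(2,0): Delta=1.0000 Bond=-134.8915
(2,1): Delta=1.0000 Bond=-134.8915
(2,2): Delta=1.0000 Bond=-134.8915
(3,0): Delta=1.0000 Bond=-156.4741
(3,1): Delta=1.0000 Bond=-156.4741
(3,2): Delta=1.0000 Bond=-156.4741
(3,3): Delta=1.0000 Bond=-156.4741
V0=29.7536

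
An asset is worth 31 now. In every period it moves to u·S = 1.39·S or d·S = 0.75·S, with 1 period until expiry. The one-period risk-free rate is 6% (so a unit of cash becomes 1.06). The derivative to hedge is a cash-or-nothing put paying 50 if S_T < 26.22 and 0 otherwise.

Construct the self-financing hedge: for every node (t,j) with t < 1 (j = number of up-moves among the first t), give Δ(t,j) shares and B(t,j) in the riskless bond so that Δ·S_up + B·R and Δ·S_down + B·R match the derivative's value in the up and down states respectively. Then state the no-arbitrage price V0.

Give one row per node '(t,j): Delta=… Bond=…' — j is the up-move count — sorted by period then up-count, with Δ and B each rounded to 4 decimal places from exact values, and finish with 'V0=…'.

(0,0): Delta=-2.5202 Bond=102.4469
V0=24.3219

Since d<R<u, set p* = (R−d)/(u−d) = 0.4844; price each node as the discounted p*-expectation of its children.
At expiry t=1: V(1,0)=50.0000, V(1,1)=0.0000
Node (0,0) S=31.0000: V=(p*·0.0000+(1−p*)·50.0000)/1.06=24.3219; Δ=(0.0000−50.0000)/(43.0900−23.2500)=-2.5202; B=V−Δ·S=102.4469
Self-financing check: at every node Δ·S+B equals the discounted successor values.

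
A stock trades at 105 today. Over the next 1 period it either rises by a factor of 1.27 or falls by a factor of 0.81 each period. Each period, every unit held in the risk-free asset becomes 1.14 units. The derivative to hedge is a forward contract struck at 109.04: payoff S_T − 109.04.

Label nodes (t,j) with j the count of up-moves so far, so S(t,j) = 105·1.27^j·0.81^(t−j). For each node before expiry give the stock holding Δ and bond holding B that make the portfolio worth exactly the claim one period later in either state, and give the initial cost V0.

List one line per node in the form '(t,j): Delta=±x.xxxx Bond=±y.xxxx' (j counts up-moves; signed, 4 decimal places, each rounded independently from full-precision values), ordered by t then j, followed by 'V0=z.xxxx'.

No-arbitrage ⇒ martingale measure with p* = (R−d)/(u−d) = 0.7174.
At expiry t=1: V(1,0)=-23.9900, V(1,1)=24.3100
  t=0,j=0: stock 105.0000 → up 133.3500 (V=24.3100), down 85.0500 (V=-23.9900). Price 9.3509; hedge Δ=1.0000, bond B=-95.6491.
Self-financing check: at every node Δ·S+B equals the discounted successor values.

(0,0): Delta=1.0000 Bond=-95.6491
V0=9.3509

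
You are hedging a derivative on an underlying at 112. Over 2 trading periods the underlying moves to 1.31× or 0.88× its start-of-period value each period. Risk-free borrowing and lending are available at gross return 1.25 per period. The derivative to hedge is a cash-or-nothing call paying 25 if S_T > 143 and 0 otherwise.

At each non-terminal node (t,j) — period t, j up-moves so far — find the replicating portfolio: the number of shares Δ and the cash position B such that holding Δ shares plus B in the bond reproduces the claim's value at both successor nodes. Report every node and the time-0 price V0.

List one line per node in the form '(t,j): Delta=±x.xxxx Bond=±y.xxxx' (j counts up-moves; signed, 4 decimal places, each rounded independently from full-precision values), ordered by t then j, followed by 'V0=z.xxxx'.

Under the risk-neutral measure, an up-move has probability p* = (R−d)/(u−d) = 0.8605 and values discount at R = 1.25.
At expiry t=2: V(2,0)=0.0000, V(2,1)=0.0000, V(2,2)=25.0000
(1,0): S=98.5600. Δ = (V_up−V_dn)/(S_up−S_dn) = (0.0000−0.0000)/(129.1136−86.7328) = 0.0000. V = [p*·0.0000 + (1−p*)·0.0000]/1.25 = 0.0000. B = V − Δ·S = 0.0000.
(1,1): S=146.7200. Δ = (V_up−V_dn)/(S_up−S_dn) = (25.0000−0.0000)/(192.2032−129.1136) = 0.3963. V = [p*·25.0000 + (1−p*)·0.0000]/1.25 = 17.2093. B = V − Δ·S = -40.9302.
(0,0): S=112.0000. Δ = (V_up−V_dn)/(S_up−S_dn) = (17.2093−0.0000)/(146.7200−98.5600) = 0.3573. V = [p*·17.2093 + (1−p*)·0.0000]/1.25 = 11.8464. B = V − Δ·S = -28.1752.
Each (Δ,B) replicates both successor values, so the strategy is self-financing and V0 is arbitrage-free.

(0,0): Delta=0.3573 Bond=-28.1752
(1,0): Delta=0.0000 Bond=0.0000
(1,1): Delta=0.3963 Bond=-40.9302
V0=11.8464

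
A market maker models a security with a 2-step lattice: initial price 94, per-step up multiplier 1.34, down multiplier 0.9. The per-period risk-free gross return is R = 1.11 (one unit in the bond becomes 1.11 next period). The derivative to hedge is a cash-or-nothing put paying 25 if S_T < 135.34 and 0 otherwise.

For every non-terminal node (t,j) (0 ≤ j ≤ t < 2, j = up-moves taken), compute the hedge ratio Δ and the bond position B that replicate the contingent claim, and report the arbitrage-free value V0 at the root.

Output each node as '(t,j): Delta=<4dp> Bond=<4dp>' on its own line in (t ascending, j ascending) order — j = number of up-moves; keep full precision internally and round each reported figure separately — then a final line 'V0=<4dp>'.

(0,0): Delta=-0.2599 Bond=40.0990
(1,0): Delta=0.0000 Bond=22.5225
(1,1): Delta=-0.4511 Bond=68.5913
V0=15.6686

The replicating-portfolio and risk-neutral prices coincide; use p* = (1.11−0.9)/(1.34−0.9) = 0.4773 for the latter.
Payoff layer (t=2): V(2,0)=25.0000, V(2,1)=25.0000, V(2,2)=0.0000
Node (1,0) S=84.6000: V=(p*·25.0000+(1−p*)·25.0000)/1.11=22.5225; Δ=(25.0000−25.0000)/(113.3640−76.1400)=0.0000; B=V−Δ·S=22.5225
Node (1,1) S=125.9600: V=(p*·0.0000+(1−p*)·25.0000)/1.11=11.7731; Δ=(0.0000−25.0000)/(168.7864−113.3640)=-0.4511; B=V−Δ·S=68.5913
Node (0,0) S=94.0000: V=(p*·11.7731+(1−p*)·22.5225)/1.11=15.6686; Δ=(11.7731−22.5225)/(125.9600−84.6000)=-0.2599; B=V−Δ·S=40.0990
The time-0 hedge costs 15.6686, which is the no-arbitrage price.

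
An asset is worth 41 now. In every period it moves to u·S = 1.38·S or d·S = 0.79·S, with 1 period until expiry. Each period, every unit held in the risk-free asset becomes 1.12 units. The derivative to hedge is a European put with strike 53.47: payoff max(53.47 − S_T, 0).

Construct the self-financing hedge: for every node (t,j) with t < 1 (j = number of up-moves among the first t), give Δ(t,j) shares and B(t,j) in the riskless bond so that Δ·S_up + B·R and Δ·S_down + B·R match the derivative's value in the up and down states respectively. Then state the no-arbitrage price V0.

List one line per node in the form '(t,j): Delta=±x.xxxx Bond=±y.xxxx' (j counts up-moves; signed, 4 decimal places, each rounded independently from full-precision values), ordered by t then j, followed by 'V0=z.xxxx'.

The replicating-portfolio and risk-neutral prices coincide; use p* = (1.12−0.79)/(1.38−0.79) = 0.5593 for the latter.
Terminal payoffs: V(1,0)=21.0800, V(1,1)=0.0000
Node (0,0) S=41.0000: V=(p*·0.0000+(1−p*)·21.0800)/1.12=8.2942; Δ=(0.0000−21.0800)/(56.5800−32.3900)=-0.8714; B=V−Δ·S=44.0230
Self-financing check: at every node Δ·S+B equals the discounted successor values.

(0,0): Delta=-0.8714 Bond=44.0230
V0=8.2942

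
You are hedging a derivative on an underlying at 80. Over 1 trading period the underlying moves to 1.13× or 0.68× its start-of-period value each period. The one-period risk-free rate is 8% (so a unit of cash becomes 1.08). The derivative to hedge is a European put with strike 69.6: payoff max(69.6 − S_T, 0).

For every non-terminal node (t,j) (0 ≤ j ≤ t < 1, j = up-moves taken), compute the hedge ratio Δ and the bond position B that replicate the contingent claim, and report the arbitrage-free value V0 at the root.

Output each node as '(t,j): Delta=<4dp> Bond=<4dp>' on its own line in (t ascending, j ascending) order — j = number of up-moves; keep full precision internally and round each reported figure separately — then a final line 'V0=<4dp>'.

Since d<R<u, set p* = (R−d)/(u−d) = 0.8889; price each node as the discounted p*-expectation of its children.
Payoff layer (t=1): V(1,0)=15.2000, V(1,1)=0.0000
  t=0,j=0: stock 80.0000 → up 90.4000 (V=0.0000), down 54.4000 (V=15.2000). Price 1.5638; hedge Δ=-0.4222, bond B=35.3416.
The time-0 hedge costs 1.5638, which is the no-arbitrage price.

(0,0): Delta=-0.4222 Bond=35.3416
V0=1.5638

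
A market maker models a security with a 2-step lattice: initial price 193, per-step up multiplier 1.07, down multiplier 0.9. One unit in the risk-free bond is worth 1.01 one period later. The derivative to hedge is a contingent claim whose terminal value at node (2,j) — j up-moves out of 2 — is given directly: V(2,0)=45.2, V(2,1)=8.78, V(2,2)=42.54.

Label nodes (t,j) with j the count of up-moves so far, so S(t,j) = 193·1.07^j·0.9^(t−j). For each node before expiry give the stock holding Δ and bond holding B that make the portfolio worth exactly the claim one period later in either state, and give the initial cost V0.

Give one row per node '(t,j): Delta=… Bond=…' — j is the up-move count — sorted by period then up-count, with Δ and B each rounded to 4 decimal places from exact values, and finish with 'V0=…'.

No-arbitrage ⇒ martingale measure with p* = (R−d)/(u−d) = 0.6471.
Payoff layer (t=2): V(2,0)=45.2000, V(2,1)=8.7800, V(2,2)=42.5400
Node (1,0) S=173.7000: V=(p*·8.7800+(1−p*)·45.2000)/1.01=21.4199; Δ=(8.7800−45.2000)/(185.8590−156.3300)=-1.2334; B=V−Δ·S=235.6552
Node (1,1) S=206.5100: V=(p*·42.5400+(1−p*)·8.7800)/1.01=30.3215; Δ=(42.5400−8.7800)/(220.9657−185.8590)=0.9616; B=V−Δ·S=-168.2667
Node (0,0) S=193.0000: V=(p*·30.3215+(1−p*)·21.4199)/1.01=26.9107; Δ=(30.3215−21.4199)/(206.5100−173.7000)=0.2713; B=V−Δ·S=-25.4515
Each (Δ,B) replicates both successor values, so the strategy is self-financing and V0 is arbitrage-free.

(0,0): Delta=0.2713 Bond=-25.4515
(1,0): Delta=-1.2334 Bond=235.6552
(1,1): Delta=0.9616 Bond=-168.2667
V0=26.9107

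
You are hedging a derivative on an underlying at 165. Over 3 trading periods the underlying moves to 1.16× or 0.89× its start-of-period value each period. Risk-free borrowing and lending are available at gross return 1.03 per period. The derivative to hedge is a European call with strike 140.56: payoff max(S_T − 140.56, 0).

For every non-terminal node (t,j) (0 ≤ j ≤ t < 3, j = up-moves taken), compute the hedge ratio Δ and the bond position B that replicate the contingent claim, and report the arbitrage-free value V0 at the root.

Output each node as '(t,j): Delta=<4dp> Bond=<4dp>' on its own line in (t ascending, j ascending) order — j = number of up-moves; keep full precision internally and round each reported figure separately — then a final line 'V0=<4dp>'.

(0,0): Delta=0.8811 Bond=-106.5382
(1,0): Delta=0.7142 Bond=-85.2269
(1,1): Delta=1.0000 Bond=-132.4913
(2,0): Delta=0.3131 Bond=-35.3566
(2,1): Delta=1.0000 Bond=-136.4660
(2,2): Delta=1.0000 Bond=-136.4660
V0=38.8438

Under the risk-neutral measure, an up-move has probability p* = (R−d)/(u−d) = 0.5185 and values discount at R = 1.03.
Terminal payoffs: V(3,0)=0.0000, V(3,1)=11.0479, V(3,2)=57.0414, V(3,3)=116.9878
  t=2,j=0: stock 130.6965 → up 151.6079 (V=11.0479), down 116.3199 (V=0.0000). Price 5.5617; hedge Δ=0.3131, bond B=-35.3566.
  t=2,j=1: stock 170.3460 → up 197.6014 (V=57.0414), down 151.6079 (V=11.0479). Price 33.8800; hedge Δ=1.0000, bond B=-136.4660.
  t=2,j=2: stock 222.0240 → up 257.5478 (V=116.9878), down 197.6014 (V=57.0414). Price 85.5580; hedge Δ=1.0000, bond B=-136.4660.
  t=1,j=0: stock 146.8500 → up 170.3460 (V=33.8800), down 130.6965 (V=5.5617). Price 19.6556; hedge Δ=0.7142, bond B=-85.2269.
  t=1,j=1: stock 191.4000 → up 222.0240 (V=85.5580), down 170.3460 (V=33.8800). Price 58.9087; hedge Δ=1.0000, bond B=-132.4913.
  t=0,j=0: stock 165.0000 → up 191.4000 (V=58.9087), down 146.8500 (V=19.6556). Price 38.8438; hedge Δ=0.8811, bond B=-106.5382.
The time-0 hedge costs 38.8438, which is the no-arbitrage price.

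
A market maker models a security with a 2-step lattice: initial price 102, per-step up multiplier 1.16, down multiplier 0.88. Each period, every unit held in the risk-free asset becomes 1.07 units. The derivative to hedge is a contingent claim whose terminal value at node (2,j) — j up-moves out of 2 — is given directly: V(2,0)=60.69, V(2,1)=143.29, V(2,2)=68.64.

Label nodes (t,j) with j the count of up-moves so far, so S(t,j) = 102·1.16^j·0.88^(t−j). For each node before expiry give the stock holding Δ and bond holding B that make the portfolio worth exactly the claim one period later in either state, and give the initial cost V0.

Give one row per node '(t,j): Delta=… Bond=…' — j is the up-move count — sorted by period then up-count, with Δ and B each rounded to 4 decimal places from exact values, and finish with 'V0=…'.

Under the risk-neutral measure, an up-move has probability p* = (R−d)/(u−d) = 0.6786 and values discount at R = 1.07.
At expiry t=2: V(2,0)=60.6900, V(2,1)=143.2900, V(2,2)=68.6400
(1,0): S=89.7600. Δ = (V_up−V_dn)/(S_up−S_dn) = (143.2900−60.6900)/(104.1216−78.9888) = 3.2865. V = [p*·143.2900 + (1−p*)·60.6900]/1.07 = 109.1028. B = V − Δ·S = -185.8972.
(1,1): S=118.3200. Δ = (V_up−V_dn)/(S_up−S_dn) = (68.6400−143.2900)/(137.2512−104.1216) = -2.2533. V = [p*·68.6400 + (1−p*)·143.2900]/1.07 = 86.5744. B = V − Δ·S = 353.1816.
(0,0): S=102.0000. Δ = (V_up−V_dn)/(S_up−S_dn) = (86.5744−109.1028)/(118.3200−89.7600) = -0.7888. V = [p*·86.5744 + (1−p*)·109.1028]/1.07 = 87.6782. B = V − Δ·S = 168.1367.
The time-0 hedge costs 87.6782, which is the no-arbitrage price.

(0,0): Delta=-0.7888 Bond=168.1367
(1,0): Delta=3.2865 Bond=-185.8972
(1,1): Delta=-2.2533 Bond=353.1816
V0=87.6782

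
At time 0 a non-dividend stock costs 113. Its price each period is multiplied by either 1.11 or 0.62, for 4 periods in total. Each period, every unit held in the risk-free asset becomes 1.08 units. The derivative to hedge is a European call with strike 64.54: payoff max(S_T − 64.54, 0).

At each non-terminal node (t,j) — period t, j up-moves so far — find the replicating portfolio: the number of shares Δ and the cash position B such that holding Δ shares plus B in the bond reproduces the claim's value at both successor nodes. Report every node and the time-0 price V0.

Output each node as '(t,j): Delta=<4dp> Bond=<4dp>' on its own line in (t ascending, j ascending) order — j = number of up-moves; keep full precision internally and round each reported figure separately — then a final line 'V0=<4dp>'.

(0,0): Delta=0.9708 Bond=-43.9567
(1,0): Delta=0.6884 Bond=-27.6861
(1,1): Delta=0.9811 Bond=-48.7637
(2,0): Delta=0.0000 Bond=0.0000
(2,1): Delta=0.7134 Bond=-31.8511
(2,2): Delta=0.9908 Bond=-54.0222
(3,0): Delta=0.0000 Bond=0.0000
(3,1): Delta=0.0000 Bond=0.0000
(3,2): Delta=0.7394 Bond=-36.6426
(3,3): Delta=1.0000 Bond=-59.7593
V0=65.7442

The replicating-portfolio and risk-neutral prices coincide; use p* = (1.08−0.62)/(1.11−0.62) = 0.9388 for the latter.
Terminal values V(4,·): V(4,0)=0.0000, V(4,1)=0.0000, V(4,2)=0.0000, V(4,3)=31.2762, V(4,4)=107.0020
(3,0): S=26.9311. Δ = (V_up−V_dn)/(S_up−S_dn) = (0.0000−0.0000)/(29.8935−16.6973) = 0.0000. V = [p*·0.0000 + (1−p*)·0.0000]/1.08 = 0.0000. B = V − Δ·S = 0.0000.
(3,1): S=48.2153. Δ = (V_up−V_dn)/(S_up−S_dn) = (0.0000−0.0000)/(53.5190−29.8935) = 0.0000. V = [p*·0.0000 + (1−p*)·0.0000]/1.08 = 0.0000. B = V − Δ·S = 0.0000.
(3,2): S=86.3209. Δ = (V_up−V_dn)/(S_up−S_dn) = (31.2762−0.0000)/(95.8162−53.5190) = 0.7394. V = [p*·31.2762 + (1−p*)·0.0000]/1.08 = 27.1864. B = V − Δ·S = -36.6426.
(3,3): S=154.5423. Δ = (V_up−V_dn)/(S_up−S_dn) = (107.0020−31.2762)/(171.5420−95.8162) = 1.0000. V = [p*·107.0020 + (1−p*)·31.2762]/1.08 = 94.7830. B = V − Δ·S = -59.7593.
(2,0): S=43.4372. Δ = (V_up−V_dn)/(S_up−S_dn) = (0.0000−0.0000)/(48.2153−26.9311) = 0.0000. V = [p*·0.0000 + (1−p*)·0.0000]/1.08 = 0.0000. B = V − Δ·S = 0.0000.
(2,1): S=77.7666. Δ = (V_up−V_dn)/(S_up−S_dn) = (27.1864−0.0000)/(86.3209−48.2153) = 0.7134. V = [p*·27.1864 + (1−p*)·0.0000]/1.08 = 23.6314. B = V − Δ·S = -31.8511.
(2,2): S=139.2273. Δ = (V_up−V_dn)/(S_up−S_dn) = (94.7830−27.1864)/(154.5423−86.3209) = 0.9908. V = [p*·94.7830 + (1−p*)·27.1864]/1.08 = 83.9301. B = V − Δ·S = -54.0222.
(1,0): S=70.0600. Δ = (V_up−V_dn)/(S_up−S_dn) = (23.6314−0.0000)/(77.7666−43.4372) = 0.6884. V = [p*·23.6314 + (1−p*)·0.0000]/1.08 = 20.5413. B = V − Δ·S = -27.6861.
(1,1): S=125.4300. Δ = (V_up−V_dn)/(S_up−S_dn) = (83.9301−23.6314)/(139.2273−77.7666) = 0.9811. V = [p*·83.9301 + (1−p*)·23.6314]/1.08 = 74.2947. B = V − Δ·S = -48.7637.
(0,0): S=113.0000. Δ = (V_up−V_dn)/(S_up−S_dn) = (74.2947−20.5413)/(125.4300−70.0600) = 0.9708. V = [p*·74.2947 + (1−p*)·20.5413]/1.08 = 65.7442. B = V − Δ·S = -43.9567.
Self-financing check: at every node Δ·S+B equals the discounted successor values.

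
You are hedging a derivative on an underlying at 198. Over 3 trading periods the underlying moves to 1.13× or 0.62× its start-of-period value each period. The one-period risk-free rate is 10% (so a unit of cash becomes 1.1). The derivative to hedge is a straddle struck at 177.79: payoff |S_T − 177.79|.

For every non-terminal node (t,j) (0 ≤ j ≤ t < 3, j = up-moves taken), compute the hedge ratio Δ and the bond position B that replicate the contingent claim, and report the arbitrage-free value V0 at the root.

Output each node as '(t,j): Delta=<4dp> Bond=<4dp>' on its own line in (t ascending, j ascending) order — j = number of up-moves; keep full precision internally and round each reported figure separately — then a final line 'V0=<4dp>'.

(0,0): Delta=0.5645 Bond=-41.0267
(1,0): Delta=-1.0000 Bond=146.9339
(1,1): Delta=0.6182 Bond=-57.1333
(2,0): Delta=-1.0000 Bond=161.6273
(2,1): Delta=-1.0000 Bond=161.6273
(2,2): Delta=0.6737 Bond=-76.8762
V0=70.7527

The replicating-portfolio and risk-neutral prices coincide; use p* = (1.1−0.62)/(1.13−0.62) = 0.9412 for the latter.
Terminal values V(3,·): V(3,0)=130.6011, V(3,1)=91.7843, V(3,2)=21.0378, V(3,3)=107.9036
Node (2,0) S=76.1112: V=(p*·91.7843+(1−p*)·130.6011)/1.1=85.5161; Δ=(91.7843−130.6011)/(86.0057−47.1889)=-1.0000; B=V−Δ·S=161.6273
Node (2,1) S=138.7188: V=(p*·21.0378+(1−p*)·91.7843)/1.1=22.9085; Δ=(21.0378−91.7843)/(156.7522−86.0057)=-1.0000; B=V−Δ·S=161.6273
Node (2,2) S=252.8262: V=(p*·107.9036+(1−p*)·21.0378)/1.1=93.4490; Δ=(107.9036−21.0378)/(285.6936−156.7522)=0.6737; B=V−Δ·S=-76.8762
Node (1,0) S=122.7600: V=(p*·22.9085+(1−p*)·85.5161)/1.1=24.1739; Δ=(22.9085−85.5161)/(138.7188−76.1112)=-1.0000; B=V−Δ·S=146.9339
Node (1,1) S=223.7400: V=(p*·93.4490+(1−p*)·22.9085)/1.1=81.1814; Δ=(93.4490−22.9085)/(252.8262−138.7188)=0.6182; B=V−Δ·S=-57.1333
Node (0,0) S=198.0000: V=(p*·81.1814+(1−p*)·24.1739)/1.1=70.7527; Δ=(81.1814−24.1739)/(223.7400−122.7600)=0.5645; B=V−Δ·S=-41.0267
Self-financing check: at every node Δ·S+B equals the discounted successor values.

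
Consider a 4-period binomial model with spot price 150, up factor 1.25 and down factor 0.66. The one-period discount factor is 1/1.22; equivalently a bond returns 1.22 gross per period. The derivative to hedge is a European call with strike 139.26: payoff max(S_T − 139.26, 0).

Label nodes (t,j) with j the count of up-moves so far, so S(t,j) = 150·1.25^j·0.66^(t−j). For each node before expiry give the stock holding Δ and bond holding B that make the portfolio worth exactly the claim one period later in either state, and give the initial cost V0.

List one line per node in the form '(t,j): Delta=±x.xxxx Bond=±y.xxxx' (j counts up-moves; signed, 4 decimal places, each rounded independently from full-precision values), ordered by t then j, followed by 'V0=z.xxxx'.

(0,0): Delta=0.9660 Bond=-57.5062
(1,0): Delta=0.5606 Bond=-30.0246
(1,1): Delta=0.9775 Bond=-72.3075
(2,0): Delta=0.0000 Bond=0.0000
(2,1): Delta=0.5765 Bond=-38.5923
(2,2): Delta=0.9888 Bond=-90.8735
(3,0): Delta=0.0000 Bond=0.0000
(3,1): Delta=0.0000 Bond=0.0000
(3,2): Delta=0.5928 Bond=-49.6049
(3,3): Delta=1.0000 Bond=-114.1475
V0=87.3922

Risk-neutral probability p* = (R−d)/(u−d) = (1.22−0.66)/(1.25−0.66) = 0.9492.
Terminal values V(4,·): V(4,0)=0.0000, V(4,1)=0.0000, V(4,2)=0.0000, V(4,3)=54.0994, V(4,4)=226.9509
  t=3,j=0: stock 43.1244 → up 53.9055 (V=0.0000), down 28.4621 (V=0.0000). Price 0.0000; hedge Δ=0.0000, bond B=0.0000.
  t=3,j=1: stock 81.6750 → up 102.0938 (V=0.0000), down 53.9055 (V=0.0000). Price 0.0000; hedge Δ=0.0000, bond B=0.0000.
  t=3,j=2: stock 154.6875 → up 193.3594 (V=54.0994), down 102.0938 (V=0.0000). Price 42.0890; hedge Δ=0.5928, bond B=-49.6049.
  t=3,j=3: stock 292.9688 → up 366.2109 (V=226.9509), down 193.3594 (V=54.0994). Price 178.8212; hedge Δ=1.0000, bond B=-114.1475.
  t=2,j=0: stock 65.3400 → up 81.6750 (V=0.0000), down 43.1244 (V=0.0000). Price 0.0000; hedge Δ=0.0000, bond B=0.0000.
  t=2,j=1: stock 123.7500 → up 154.6875 (V=42.0890), down 81.6750 (V=0.0000). Price 32.7450; hedge Δ=0.5765, bond B=-38.5923.
  t=2,j=2: stock 234.3750 → up 292.9688 (V=178.8212), down 154.6875 (V=42.0890). Price 140.8760; hedge Δ=0.9888, bond B=-90.8735.
  t=1,j=0: stock 99.0000 → up 123.7500 (V=32.7450), down 65.3400 (V=0.0000). Price 25.4754; hedge Δ=0.5606, bond B=-30.0246.
  t=1,j=1: stock 187.5000 → up 234.3750 (V=140.8760), down 123.7500 (V=32.7450). Price 110.9654; hedge Δ=0.9775, bond B=-72.3075.
  t=0,j=0: stock 150.0000 → up 187.5000 (V=110.9654), down 99.0000 (V=25.4754). Price 87.3922; hedge Δ=0.9660, bond B=-57.5062.
Root portfolio cost Δ·150+B reproduces V0=87.3922.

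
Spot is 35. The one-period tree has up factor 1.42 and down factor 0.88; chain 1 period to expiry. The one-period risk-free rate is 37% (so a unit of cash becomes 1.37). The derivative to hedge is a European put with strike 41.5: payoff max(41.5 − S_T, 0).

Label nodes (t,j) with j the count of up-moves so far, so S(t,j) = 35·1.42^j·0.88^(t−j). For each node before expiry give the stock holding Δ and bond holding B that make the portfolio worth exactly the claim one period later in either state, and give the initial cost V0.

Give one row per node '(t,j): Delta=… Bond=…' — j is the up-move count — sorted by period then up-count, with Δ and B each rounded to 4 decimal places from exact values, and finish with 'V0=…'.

(0,0): Delta=-0.5661 Bond=20.5380
V0=0.7232

The replicating-portfolio and risk-neutral prices coincide; use p* = (1.37−0.88)/(1.42−0.88) = 0.9074 for the latter.
At expiry t=1: V(1,0)=10.7000, V(1,1)=0.0000
Node (0,0) S=35.0000: V=(p*·0.0000+(1−p*)·10.7000)/1.37=0.7232; Δ=(0.0000−10.7000)/(49.7000−30.8000)=-0.5661; B=V−Δ·S=20.5380
Root portfolio cost Δ·35+B reproduces V0=0.7232.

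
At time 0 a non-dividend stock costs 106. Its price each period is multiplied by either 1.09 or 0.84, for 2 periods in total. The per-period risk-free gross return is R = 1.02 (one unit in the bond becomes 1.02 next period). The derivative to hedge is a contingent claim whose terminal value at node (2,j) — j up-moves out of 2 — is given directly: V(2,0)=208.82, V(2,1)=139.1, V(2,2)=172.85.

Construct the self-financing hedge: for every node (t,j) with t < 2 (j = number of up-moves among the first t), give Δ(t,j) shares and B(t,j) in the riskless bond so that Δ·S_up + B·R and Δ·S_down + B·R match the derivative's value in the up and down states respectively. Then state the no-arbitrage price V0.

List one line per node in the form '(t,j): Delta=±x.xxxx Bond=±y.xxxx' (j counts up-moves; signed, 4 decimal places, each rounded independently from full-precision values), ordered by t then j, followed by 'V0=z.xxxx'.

(0,0): Delta=0.1768 Bond=137.0302
(1,0): Delta=-3.1321 Bond=434.3914
(1,1): Delta=1.1684 Bond=25.1961
V0=155.7690

Since d<R<u, set p* = (R−d)/(u−d) = 0.7200; price each node as the discounted p*-expectation of its children.
Payoff layer (t=2): V(2,0)=208.8200, V(2,1)=139.1000, V(2,2)=172.8500
Node (1,0) S=89.0400: V=(p*·139.1000+(1−p*)·208.8200)/1.02=155.5114; Δ=(139.1000−208.8200)/(97.0536−74.7936)=-3.1321; B=V−Δ·S=434.3914
Node (1,1) S=115.5400: V=(p*·172.8500+(1−p*)·139.1000)/1.02=160.1961; Δ=(172.8500−139.1000)/(125.9386−97.0536)=1.1684; B=V−Δ·S=25.1961
Node (0,0) S=106.0000: V=(p*·160.1961+(1−p*)·155.5114)/1.02=155.7690; Δ=(160.1961−155.5114)/(115.5400−89.0400)=0.1768; B=V−Δ·S=137.0302
Root portfolio cost Δ·106+B reproduces V0=155.7690.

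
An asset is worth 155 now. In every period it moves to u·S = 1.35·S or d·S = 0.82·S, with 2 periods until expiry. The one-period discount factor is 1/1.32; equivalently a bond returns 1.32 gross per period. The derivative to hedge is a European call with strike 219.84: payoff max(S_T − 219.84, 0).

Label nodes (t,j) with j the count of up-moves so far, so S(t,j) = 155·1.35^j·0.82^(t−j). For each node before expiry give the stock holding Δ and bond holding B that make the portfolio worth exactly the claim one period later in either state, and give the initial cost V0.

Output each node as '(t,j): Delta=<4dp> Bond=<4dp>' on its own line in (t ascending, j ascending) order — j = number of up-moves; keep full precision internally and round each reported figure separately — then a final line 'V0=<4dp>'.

No-arbitrage ⇒ martingale measure with p* = (R−d)/(u−d) = 0.9434.
Terminal values V(2,·): V(2,0)=0.0000, V(2,1)=0.0000, V(2,2)=62.6475
Node (1,0) S=127.1000: V=(p*·0.0000+(1−p*)·0.0000)/1.32=0.0000; Δ=(0.0000−0.0000)/(171.5850−104.2220)=0.0000; B=V−Δ·S=0.0000
Node (1,1) S=209.2500: V=(p*·62.6475+(1−p*)·0.0000)/1.32=44.7738; Δ=(62.6475−0.0000)/(282.4875−171.5850)=0.5649; B=V−Δ·S=-73.4290
Node (0,0) S=155.0000: V=(p*·44.7738+(1−p*)·0.0000)/1.32=31.9996; Δ=(44.7738−0.0000)/(209.2500−127.1000)=0.5450; B=V−Δ·S=-52.4793
Root portfolio cost Δ·155+B reproduces V0=31.9996.

(0,0): Delta=0.5450 Bond=-52.4793
(1,0): Delta=0.0000 Bond=0.0000
(1,1): Delta=0.5649 Bond=-73.4290
V0=31.9996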